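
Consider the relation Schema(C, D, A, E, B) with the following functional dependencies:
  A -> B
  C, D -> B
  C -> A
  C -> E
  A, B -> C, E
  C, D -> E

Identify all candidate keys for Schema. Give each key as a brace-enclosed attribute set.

{A, D}, {C, D}

{D} never appears on the right of any FD, so every key must include it.
{A, D} is a candidate key since {A, D}⁺ = {A, B, C, D, E} covers every attribute.
{C, D} is a candidate key since {C, D}⁺ = {A, B, C, D, E} covers every attribute.
Any other superkey properly contains one of these, so there are no further candidate keys.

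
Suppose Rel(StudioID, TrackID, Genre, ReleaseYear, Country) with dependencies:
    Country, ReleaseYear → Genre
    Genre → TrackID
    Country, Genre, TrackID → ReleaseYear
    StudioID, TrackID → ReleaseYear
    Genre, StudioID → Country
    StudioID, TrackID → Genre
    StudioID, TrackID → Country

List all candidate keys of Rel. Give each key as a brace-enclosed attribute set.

{Country, ReleaseYear, StudioID}, {Genre, StudioID}, {StudioID, TrackID}

{StudioID} never appears on the right of any FD, so every key must include it.
{Genre, StudioID}⁺ = {Country, Genre, ReleaseYear, StudioID, TrackID}, which is every attribute, so {Genre, StudioID} is a candidate key.
{StudioID, TrackID}⁺ = {Country, Genre, ReleaseYear, StudioID, TrackID}, which is every attribute, so {StudioID, TrackID} is a candidate key.
{Country, ReleaseYear, StudioID}⁺ = {Country, Genre, ReleaseYear, StudioID, TrackID}, which is every attribute, so {Country, ReleaseYear, StudioID} is a candidate key.
These are minimal and exhaustive — every other superkey contains one of them.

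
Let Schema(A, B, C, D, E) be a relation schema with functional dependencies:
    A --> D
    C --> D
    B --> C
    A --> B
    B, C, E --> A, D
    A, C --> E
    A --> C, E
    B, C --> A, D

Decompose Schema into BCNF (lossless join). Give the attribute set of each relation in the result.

Candidate keys of the original relation: {A}, {B}.
In {A, B, C, D, E}, {C} is not a superkey ({C}⁺ restricted to this set is {C, D}), so split on C --> D into {C, D} and {A, B, C, E}.
{C, D}: every determinant is a superkey — BCNF.
{A, B, C, E}: every determinant is a superkey — BCNF.

{A, B, C, E}; {C, D}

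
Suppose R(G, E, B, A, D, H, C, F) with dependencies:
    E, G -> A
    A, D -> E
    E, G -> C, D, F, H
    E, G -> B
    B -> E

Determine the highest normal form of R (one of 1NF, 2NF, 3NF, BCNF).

3NF

Candidate keys: {A, D, G}, {B, G}, {E, G}. Prime attributes: {A, B, D, E, G}.
For A, D -> E we have {A, D}⁺ = {A, D, E}; {A, D} is not a superkey, so BCNF fails.
Since {E} ⊆ prime attributes and every other non-superkey FD also has a prime right side, the schema is in 3NF.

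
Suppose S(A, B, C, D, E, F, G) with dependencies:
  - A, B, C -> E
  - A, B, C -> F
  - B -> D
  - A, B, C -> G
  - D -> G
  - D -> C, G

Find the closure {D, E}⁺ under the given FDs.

Start with {D, E}.
D -> G applies; add {G} → now {D, E, G}.
D -> C, G applies; add {C} → now {C, D, E, G}.
No further FD applies.

{C, D, E, G}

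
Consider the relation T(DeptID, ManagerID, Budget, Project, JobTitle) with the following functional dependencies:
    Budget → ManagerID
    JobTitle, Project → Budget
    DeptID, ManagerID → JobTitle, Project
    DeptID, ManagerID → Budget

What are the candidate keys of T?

{Budget, DeptID}, {DeptID, JobTitle, Project}, {DeptID, ManagerID}

No FD produces {DeptID}, so it must be in every candidate key.
Closure of {Budget, DeptID} is {Budget, DeptID, JobTitle, ManagerID, Project}, the whole schema; {Budget, DeptID} is a candidate key.
Closure of {DeptID, ManagerID} is {Budget, DeptID, JobTitle, ManagerID, Project}, the whole schema; {DeptID, ManagerID} is a candidate key.
Closure of {DeptID, JobTitle, Project} is {Budget, DeptID, JobTitle, ManagerID, Project}, the whole schema; {DeptID, JobTitle, Project} is a candidate key.
No proper subset of any of these is a key, and no other minimal superkey exists.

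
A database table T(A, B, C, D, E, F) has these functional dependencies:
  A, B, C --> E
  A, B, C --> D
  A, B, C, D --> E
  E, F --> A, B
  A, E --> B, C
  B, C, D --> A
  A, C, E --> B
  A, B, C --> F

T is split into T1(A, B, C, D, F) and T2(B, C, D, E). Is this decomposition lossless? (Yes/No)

T1 ∩ T2 = {B, C, D}; its closure under F is {A, B, C, D, E, F}.
Since T1 ⊆ {A, B, C, D, E, F}, the intersection is a superkey of T1; the decomposition is lossless.

Yes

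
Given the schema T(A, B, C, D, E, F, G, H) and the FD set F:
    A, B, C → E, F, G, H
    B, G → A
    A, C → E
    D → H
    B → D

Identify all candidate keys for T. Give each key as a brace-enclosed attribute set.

{A, B, C}, {B, C, G}

No FD produces {B, C}, so they must be in every candidate key.
{A, B, C}⁺ = {A, B, C, D, E, F, G, H} — all of the relation — so {A, B, C} is a candidate key.
{B, C, G}⁺ = {A, B, C, D, E, F, G, H} — all of the relation — so {B, C, G} is a candidate key.
These are minimal and exhaustive — every other superkey contains one of them.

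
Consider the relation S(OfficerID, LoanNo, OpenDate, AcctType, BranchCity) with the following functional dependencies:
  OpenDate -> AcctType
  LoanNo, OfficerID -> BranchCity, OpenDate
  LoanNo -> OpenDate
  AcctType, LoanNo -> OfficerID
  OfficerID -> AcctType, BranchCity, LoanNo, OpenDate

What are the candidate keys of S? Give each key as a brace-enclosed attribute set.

Closure of {LoanNo} is {AcctType, BranchCity, LoanNo, OfficerID, OpenDate}, the whole schema; {LoanNo} is a candidate key.
Closure of {OfficerID} is {AcctType, BranchCity, LoanNo, OfficerID, OpenDate}, the whole schema; {OfficerID} is a candidate key.
These are minimal and exhaustive — every other superkey contains one of them.

{LoanNo}, {OfficerID}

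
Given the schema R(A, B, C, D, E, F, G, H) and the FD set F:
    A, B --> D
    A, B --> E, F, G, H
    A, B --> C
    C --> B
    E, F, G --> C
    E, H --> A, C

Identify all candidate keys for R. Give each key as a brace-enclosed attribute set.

{A, B}, {A, C}, {A, E, F, G}, {E, H}

{A, B} is a candidate key since {A, B}⁺ = {A, B, C, D, E, F, G, H} covers every attribute.
{A, C} is a candidate key since {A, C}⁺ = {A, B, C, D, E, F, G, H} covers every attribute.
{E, H} is a candidate key since {E, H}⁺ = {A, B, C, D, E, F, G, H} covers every attribute.
{A, E, F, G} is a candidate key since {A, E, F, G}⁺ = {A, B, C, D, E, F, G, H} covers every attribute.
Any other superkey properly contains one of these, so there are no further candidate keys.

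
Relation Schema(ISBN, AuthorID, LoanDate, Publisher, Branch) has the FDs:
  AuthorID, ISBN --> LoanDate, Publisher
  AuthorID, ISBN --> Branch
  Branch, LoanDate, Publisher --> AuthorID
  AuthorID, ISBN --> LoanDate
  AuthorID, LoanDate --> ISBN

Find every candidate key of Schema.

{AuthorID, ISBN}, {AuthorID, LoanDate}, {Branch, LoanDate, Publisher}

{AuthorID, ISBN}⁺ = {AuthorID, Branch, ISBN, LoanDate, Publisher}, which is every attribute, so {AuthorID, ISBN} is a candidate key.
{AuthorID, LoanDate}⁺ = {AuthorID, Branch, ISBN, LoanDate, Publisher}, which is every attribute, so {AuthorID, LoanDate} is a candidate key.
{Branch, LoanDate, Publisher}⁺ = {AuthorID, Branch, ISBN, LoanDate, Publisher}, which is every attribute, so {Branch, LoanDate, Publisher} is a candidate key.
No proper subset of any of these is a key, and no other minimal superkey exists.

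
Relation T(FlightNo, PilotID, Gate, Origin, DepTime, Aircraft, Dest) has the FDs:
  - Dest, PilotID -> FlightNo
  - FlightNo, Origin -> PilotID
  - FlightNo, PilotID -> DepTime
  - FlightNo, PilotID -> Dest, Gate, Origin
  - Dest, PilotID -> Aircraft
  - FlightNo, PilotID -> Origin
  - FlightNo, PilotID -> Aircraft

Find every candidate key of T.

{Dest, PilotID}, {FlightNo, Origin}, {FlightNo, PilotID}

Closure of {Dest, PilotID} is {Aircraft, DepTime, Dest, FlightNo, Gate, Origin, PilotID}, the whole schema; {Dest, PilotID} is a candidate key.
Closure of {FlightNo, Origin} is {Aircraft, DepTime, Dest, FlightNo, Gate, Origin, PilotID}, the whole schema; {FlightNo, Origin} is a candidate key.
Closure of {FlightNo, PilotID} is {Aircraft, DepTime, Dest, FlightNo, Gate, Origin, PilotID}, the whole schema; {FlightNo, PilotID} is a candidate key.
No proper subset of any of these is a key, and no other minimal superkey exists.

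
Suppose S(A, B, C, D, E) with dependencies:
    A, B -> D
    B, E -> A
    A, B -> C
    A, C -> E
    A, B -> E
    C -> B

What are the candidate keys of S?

Closure of {A, B} is {A, B, C, D, E}, the whole schema; {A, B} is a candidate key.
Closure of {A, C} is {A, B, C, D, E}, the whole schema; {A, C} is a candidate key.
Closure of {B, E} is {A, B, C, D, E}, the whole schema; {B, E} is a candidate key.
Closure of {C, E} is {A, B, C, D, E}, the whole schema; {C, E} is a candidate key.
Any other superkey properly contains one of these, so there are no further candidate keys.

{A, B}, {A, C}, {B, E}, {C, E}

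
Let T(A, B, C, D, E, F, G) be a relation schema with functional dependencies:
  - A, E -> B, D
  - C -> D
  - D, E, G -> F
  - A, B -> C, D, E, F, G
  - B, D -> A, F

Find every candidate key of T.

{A, B}, {A, E}, {B, C}, {B, D}

{A, B}⁺ = {A, B, C, D, E, F, G}, which is every attribute, so {A, B} is a candidate key.
{A, E}⁺ = {A, B, C, D, E, F, G}, which is every attribute, so {A, E} is a candidate key.
{B, C}⁺ = {A, B, C, D, E, F, G}, which is every attribute, so {B, C} is a candidate key.
{B, D}⁺ = {A, B, C, D, E, F, G}, which is every attribute, so {B, D} is a candidate key.
No proper subset of any of these is a key, and no other minimal superkey exists.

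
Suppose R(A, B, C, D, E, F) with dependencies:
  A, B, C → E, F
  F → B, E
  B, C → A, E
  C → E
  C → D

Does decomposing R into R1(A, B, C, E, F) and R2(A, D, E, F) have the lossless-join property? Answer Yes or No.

Common attributes: {A, E, F}; their closure is {A, B, E, F}.
The closure covers neither R1 nor R2 entirely; the join is not lossless.

No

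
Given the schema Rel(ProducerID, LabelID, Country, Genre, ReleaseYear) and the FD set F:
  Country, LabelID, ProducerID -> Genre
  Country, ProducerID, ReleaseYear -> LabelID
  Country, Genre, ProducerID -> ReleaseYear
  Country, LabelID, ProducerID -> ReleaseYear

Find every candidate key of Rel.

Attributes never on any right-hand side: {Country, ProducerID} — every candidate key must contain all of them.
{Country, Genre, ProducerID} is a candidate key since {Country, Genre, ProducerID}⁺ = {Country, Genre, LabelID, ProducerID, ReleaseYear} covers every attribute.
{Country, LabelID, ProducerID} is a candidate key since {Country, LabelID, ProducerID}⁺ = {Country, Genre, LabelID, ProducerID, ReleaseYear} covers every attribute.
{Country, ProducerID, ReleaseYear} is a candidate key since {Country, ProducerID, ReleaseYear}⁺ = {Country, Genre, LabelID, ProducerID, ReleaseYear} covers every attribute.
No proper subset of any of these is a key, and no other minimal superkey exists.

{Country, Genre, ProducerID}, {Country, LabelID, ProducerID}, {Country, ProducerID, ReleaseYear}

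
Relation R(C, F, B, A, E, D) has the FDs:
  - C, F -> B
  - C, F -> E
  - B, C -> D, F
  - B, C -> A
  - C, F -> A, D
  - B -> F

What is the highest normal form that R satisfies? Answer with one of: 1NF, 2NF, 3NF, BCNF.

3NF

Candidate keys: {B, C}, {C, F}. Prime attributes: {B, C, F}.
B -> F: {B}⁺ = {B, F}, which is not all of the attributes, so the left side is not a superkey — BCNF is violated.
Since {F} ⊆ prime attributes and every other non-superkey FD also has a prime right side, the schema is in 3NF.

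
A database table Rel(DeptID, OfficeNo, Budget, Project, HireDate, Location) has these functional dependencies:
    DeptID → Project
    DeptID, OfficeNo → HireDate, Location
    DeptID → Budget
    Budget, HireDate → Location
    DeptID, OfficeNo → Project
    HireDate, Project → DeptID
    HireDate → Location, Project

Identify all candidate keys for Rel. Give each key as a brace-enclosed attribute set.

Attributes never on any right-hand side: {OfficeNo} — every candidate key must contain it.
{DeptID, OfficeNo} is a candidate key since {DeptID, OfficeNo}⁺ = {Budget, DeptID, HireDate, Location, OfficeNo, Project} covers every attribute.
{HireDate, OfficeNo} is a candidate key since {HireDate, OfficeNo}⁺ = {Budget, DeptID, HireDate, Location, OfficeNo, Project} covers every attribute.
These are minimal and exhaustive — every other superkey contains one of them.

{DeptID, OfficeNo}, {HireDate, OfficeNo}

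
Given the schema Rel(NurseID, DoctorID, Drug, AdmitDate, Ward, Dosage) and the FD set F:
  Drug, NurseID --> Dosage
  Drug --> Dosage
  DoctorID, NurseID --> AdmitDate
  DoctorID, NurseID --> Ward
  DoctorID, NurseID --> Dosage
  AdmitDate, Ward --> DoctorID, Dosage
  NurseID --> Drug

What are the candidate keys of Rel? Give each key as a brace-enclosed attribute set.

{AdmitDate, NurseID, Ward}, {DoctorID, NurseID}

{NurseID} never appears on the right of any FD, so every key must include it.
{DoctorID, NurseID} is a candidate key since {DoctorID, NurseID}⁺ = {AdmitDate, DoctorID, Dosage, Drug, NurseID, Ward} covers every attribute.
{AdmitDate, NurseID, Ward} is a candidate key since {AdmitDate, NurseID, Ward}⁺ = {AdmitDate, DoctorID, Dosage, Drug, NurseID, Ward} covers every attribute.
Any other superkey properly contains one of these, so there are no further candidate keys.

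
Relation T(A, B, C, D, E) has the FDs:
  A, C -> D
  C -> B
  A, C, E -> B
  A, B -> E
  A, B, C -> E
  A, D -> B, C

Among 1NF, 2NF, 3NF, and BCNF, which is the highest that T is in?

Candidate keys: {A, C}, {A, D}. Prime attributes: {A, C, D}.
For C -> B we have {C}⁺ = {B, C}; {C} is not a superkey, so BCNF fails.
C -> B determines the non-prime attribute {B} from a non-superkey — 3NF is violated.
The proper key subset {C} of {A, C} determines non-prime {B}, so the relation is not even in 2NF.

1NF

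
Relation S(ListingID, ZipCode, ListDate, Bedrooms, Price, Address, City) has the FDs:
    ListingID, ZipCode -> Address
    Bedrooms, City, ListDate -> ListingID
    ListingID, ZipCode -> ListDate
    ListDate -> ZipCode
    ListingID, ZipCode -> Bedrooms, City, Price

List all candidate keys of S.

{ListDate, ListingID}⁺ = {Address, Bedrooms, City, ListDate, ListingID, Price, ZipCode} — all of the relation — so {ListDate, ListingID} is a candidate key.
{ListingID, ZipCode}⁺ = {Address, Bedrooms, City, ListDate, ListingID, Price, ZipCode} — all of the relation — so {ListingID, ZipCode} is a candidate key.
{Bedrooms, City, ListDate}⁺ = {Address, Bedrooms, City, ListDate, ListingID, Price, ZipCode} — all of the relation — so {Bedrooms, City, ListDate} is a candidate key.
No proper subset of any of these is a key, and no other minimal superkey exists.

{Bedrooms, City, ListDate}, {ListDate, ListingID}, {ListingID, ZipCode}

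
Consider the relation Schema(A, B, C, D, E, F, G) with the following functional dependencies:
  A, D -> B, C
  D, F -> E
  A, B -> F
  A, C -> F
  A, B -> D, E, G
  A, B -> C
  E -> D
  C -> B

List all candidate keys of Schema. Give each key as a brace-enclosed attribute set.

{A, B}, {A, C}, {A, D}, {A, E}

No FD produces {A}, so it must be in every candidate key.
{A, B} is a candidate key since {A, B}⁺ = {A, B, C, D, E, F, G} covers every attribute.
{A, C} is a candidate key since {A, C}⁺ = {A, B, C, D, E, F, G} covers every attribute.
{A, D} is a candidate key since {A, D}⁺ = {A, B, C, D, E, F, G} covers every attribute.
{A, E} is a candidate key since {A, E}⁺ = {A, B, C, D, E, F, G} covers every attribute.
These are minimal and exhaustive — every other superkey contains one of them.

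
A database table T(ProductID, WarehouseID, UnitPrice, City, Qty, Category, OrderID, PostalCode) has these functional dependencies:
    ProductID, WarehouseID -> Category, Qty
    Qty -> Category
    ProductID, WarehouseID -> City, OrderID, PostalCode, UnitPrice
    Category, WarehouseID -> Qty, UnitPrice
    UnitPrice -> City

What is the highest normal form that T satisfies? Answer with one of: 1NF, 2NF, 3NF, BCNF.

Candidate key: {ProductID, WarehouseID}. Prime attributes: {ProductID, WarehouseID}.
Qty -> Category: {Qty}⁺ = {Category, Qty}, which is not all of the attributes, so the left side is not a superkey — BCNF is violated.
Qty -> Category determines the non-prime attribute {Category} from a non-superkey — 3NF is violated.
No non-prime attribute depends on a proper subset of any candidate key, so 2NF holds.

2NF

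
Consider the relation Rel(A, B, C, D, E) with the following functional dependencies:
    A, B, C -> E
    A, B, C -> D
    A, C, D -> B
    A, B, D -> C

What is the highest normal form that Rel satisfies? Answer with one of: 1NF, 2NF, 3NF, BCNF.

Candidate keys: {A, B, C}, {A, B, D}, {A, C, D}. Prime attributes: {A, B, C, D}.
Every FD has a superkey on the left, so the relation is in BCNF.

BCNF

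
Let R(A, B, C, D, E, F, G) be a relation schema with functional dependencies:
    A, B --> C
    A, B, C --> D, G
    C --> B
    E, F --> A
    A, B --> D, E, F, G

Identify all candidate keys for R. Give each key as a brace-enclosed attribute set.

{A, B}, {A, C}, {B, E, F}, {C, E, F}

{A, B}⁺ = {A, B, C, D, E, F, G}, which is every attribute, so {A, B} is a candidate key.
{A, C}⁺ = {A, B, C, D, E, F, G}, which is every attribute, so {A, C} is a candidate key.
{B, E, F}⁺ = {A, B, C, D, E, F, G}, which is every attribute, so {B, E, F} is a candidate key.
{C, E, F}⁺ = {A, B, C, D, E, F, G}, which is every attribute, so {C, E, F} is a candidate key.
These are minimal and exhaustive — every other superkey contains one of them.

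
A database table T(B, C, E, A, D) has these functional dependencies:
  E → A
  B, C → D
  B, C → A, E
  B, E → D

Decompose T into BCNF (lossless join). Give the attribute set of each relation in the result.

{A, E}; {B, C, E}; {B, D, E}

Candidate key of the original relation: {B, C}.
In {A, B, C, D, E}, {E} is not a superkey ({E}⁺ restricted to this set is {A, E}), so split on E → A into {A, E} and {B, C, D, E}.
{A, E}: every determinant is a superkey — BCNF.
In {B, C, D, E}, {B, E} is not a superkey ({B, E}⁺ restricted to this set is {B, D, E}), so split on B, E → D into {B, D, E} and {B, C, E}.
{B, D, E}: every determinant is a superkey — BCNF.
{B, C, E}: every determinant is a superkey — BCNF.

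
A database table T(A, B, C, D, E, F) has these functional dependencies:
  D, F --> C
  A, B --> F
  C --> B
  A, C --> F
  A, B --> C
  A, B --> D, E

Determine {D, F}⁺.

{B, C, D, F}

Start with {D, F}.
D, F --> C applies; add {C} → now {C, D, F}.
C --> B applies; add {B} → now {B, C, D, F}.
No further FD applies.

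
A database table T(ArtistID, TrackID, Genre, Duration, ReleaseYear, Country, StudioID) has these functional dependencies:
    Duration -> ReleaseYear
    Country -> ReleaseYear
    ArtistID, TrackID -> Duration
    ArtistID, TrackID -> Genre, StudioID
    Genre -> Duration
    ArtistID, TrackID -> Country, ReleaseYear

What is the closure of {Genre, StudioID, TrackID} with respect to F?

Start with {Genre, StudioID, TrackID}.
Genre -> Duration applies; add {Duration} → now {Duration, Genre, StudioID, TrackID}.
Duration -> ReleaseYear applies; add {ReleaseYear} → now {Duration, Genre, ReleaseYear, StudioID, TrackID}.
No further FD applies.

{Duration, Genre, ReleaseYear, StudioID, TrackID}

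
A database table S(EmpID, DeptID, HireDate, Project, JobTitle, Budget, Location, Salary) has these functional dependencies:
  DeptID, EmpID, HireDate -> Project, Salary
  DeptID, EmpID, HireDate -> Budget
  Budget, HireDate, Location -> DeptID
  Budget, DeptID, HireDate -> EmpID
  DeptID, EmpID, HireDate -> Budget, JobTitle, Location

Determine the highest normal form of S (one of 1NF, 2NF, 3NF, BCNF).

Candidate keys: {Budget, DeptID, HireDate}, {Budget, HireDate, Location}, {DeptID, EmpID, HireDate}. Prime attributes: {Budget, DeptID, EmpID, HireDate, Location}.
Every FD has a superkey on the left, so the relation is in BCNF.

BCNF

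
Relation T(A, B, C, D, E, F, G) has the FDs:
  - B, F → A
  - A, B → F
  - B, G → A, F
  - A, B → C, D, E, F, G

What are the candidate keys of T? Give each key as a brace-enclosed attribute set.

No FD produces {B}, so it must be in every candidate key.
{A, B}⁺ = {A, B, C, D, E, F, G} — all of the relation — so {A, B} is a candidate key.
{B, F}⁺ = {A, B, C, D, E, F, G} — all of the relation — so {B, F} is a candidate key.
{B, G}⁺ = {A, B, C, D, E, F, G} — all of the relation — so {B, G} is a candidate key.
Any other superkey properly contains one of these, so there are no further candidate keys.

{A, B}, {B, F}, {B, G}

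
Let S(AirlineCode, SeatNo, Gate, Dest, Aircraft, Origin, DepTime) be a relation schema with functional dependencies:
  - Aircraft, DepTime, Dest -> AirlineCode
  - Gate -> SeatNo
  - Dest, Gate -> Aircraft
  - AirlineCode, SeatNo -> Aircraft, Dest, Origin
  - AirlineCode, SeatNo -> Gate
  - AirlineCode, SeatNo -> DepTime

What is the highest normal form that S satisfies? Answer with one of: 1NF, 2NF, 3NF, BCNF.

Candidate keys: {Aircraft, DepTime, Dest, SeatNo}, {AirlineCode, Gate}, {AirlineCode, SeatNo}, {DepTime, Dest, Gate}. Prime attributes: {Aircraft, AirlineCode, DepTime, Dest, Gate, SeatNo}.
Aircraft, DepTime, Dest -> AirlineCode: {Aircraft, DepTime, Dest}⁺ = {Aircraft, AirlineCode, DepTime, Dest}, which is not all of the attributes, so the left side is not a superkey — BCNF is violated.
Its right-hand attributes {AirlineCode} are all prime, as are those of every other non-superkey FD — the relation is in 3NF.

3NF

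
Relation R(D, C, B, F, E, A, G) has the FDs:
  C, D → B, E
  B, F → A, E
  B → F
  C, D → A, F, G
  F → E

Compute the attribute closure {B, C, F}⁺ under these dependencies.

{A, B, C, E, F}

Start with {B, C, F}.
B, F → A, E applies; add {A, E} → now {A, B, C, E, F}.
No further FD applies.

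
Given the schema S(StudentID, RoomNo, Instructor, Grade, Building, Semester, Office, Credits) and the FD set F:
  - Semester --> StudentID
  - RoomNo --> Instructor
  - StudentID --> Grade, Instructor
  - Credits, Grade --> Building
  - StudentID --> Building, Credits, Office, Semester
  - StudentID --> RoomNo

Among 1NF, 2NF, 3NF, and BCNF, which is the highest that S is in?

2NF

Candidate keys: {Semester}, {StudentID}. Prime attributes: {Semester, StudentID}.
RoomNo --> Instructor breaks BCNF: {RoomNo}⁺ = {Instructor, RoomNo}, so {RoomNo} is not a superkey.
RoomNo --> Instructor has non-prime {Instructor} on the right and a non-superkey on the left, so 3NF fails.
All keys have size 1, which rules out partial dependencies — 2NF is satisfied.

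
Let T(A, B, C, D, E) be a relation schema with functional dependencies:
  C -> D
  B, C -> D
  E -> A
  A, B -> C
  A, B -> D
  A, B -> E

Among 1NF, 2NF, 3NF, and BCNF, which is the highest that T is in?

2NF

Candidate keys: {A, B}, {B, E}. Prime attributes: {A, B, E}.
C -> D breaks BCNF: {C}⁺ = {C, D}, so {C} is not a superkey.
C -> D has non-prime {D} on the right and a non-superkey on the left, so 3NF fails.
No proper subset of a key has a non-prime attribute in its closure, so there is no partial dependency; 2NF holds.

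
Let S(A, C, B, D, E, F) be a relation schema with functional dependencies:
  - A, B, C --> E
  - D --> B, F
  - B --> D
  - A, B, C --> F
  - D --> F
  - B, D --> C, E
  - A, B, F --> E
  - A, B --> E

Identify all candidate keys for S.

Attributes never on any right-hand side: {A} — every candidate key must contain it.
{A, B} is a candidate key since {A, B}⁺ = {A, B, C, D, E, F} covers every attribute.
{A, D} is a candidate key since {A, D}⁺ = {A, B, C, D, E, F} covers every attribute.
These are minimal and exhaustive — every other superkey contains one of them.

{A, B}, {A, D}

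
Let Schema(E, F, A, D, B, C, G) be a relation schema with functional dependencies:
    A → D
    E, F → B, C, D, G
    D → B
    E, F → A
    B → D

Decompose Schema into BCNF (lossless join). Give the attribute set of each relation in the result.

Candidate key of the original relation: {E, F}.
{A, B, C, D, E, F, G}: {A} determines {A, B, D} here but is not a superkey — split on A → B, D, giving {A, B, D} and {A, C, E, F, G}.
{A, B, D}: {D} determines {B, D} here but is not a superkey — split on D → B, giving {B, D} and {A, D}.
{B, D}: every determinant is a superkey — BCNF.
{A, D}: every determinant is a superkey — BCNF.
{A, C, E, F, G}: every determinant is a superkey — BCNF.

{A, C, E, F, G}; {A, D}; {B, D}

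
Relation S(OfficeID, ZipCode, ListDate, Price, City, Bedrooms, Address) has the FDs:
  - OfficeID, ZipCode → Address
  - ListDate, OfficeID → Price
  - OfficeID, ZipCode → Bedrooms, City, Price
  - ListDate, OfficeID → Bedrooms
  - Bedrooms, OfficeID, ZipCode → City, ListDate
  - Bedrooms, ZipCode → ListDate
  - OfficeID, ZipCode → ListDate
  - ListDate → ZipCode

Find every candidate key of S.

No FD produces {OfficeID}, so it must be in every candidate key.
{ListDate, OfficeID}⁺ = {Address, Bedrooms, City, ListDate, OfficeID, Price, ZipCode}, which is every attribute, so {ListDate, OfficeID} is a candidate key.
{OfficeID, ZipCode}⁺ = {Address, Bedrooms, City, ListDate, OfficeID, Price, ZipCode}, which is every attribute, so {OfficeID, ZipCode} is a candidate key.
These are minimal and exhaustive — every other superkey contains one of them.

{ListDate, OfficeID}, {OfficeID, ZipCode}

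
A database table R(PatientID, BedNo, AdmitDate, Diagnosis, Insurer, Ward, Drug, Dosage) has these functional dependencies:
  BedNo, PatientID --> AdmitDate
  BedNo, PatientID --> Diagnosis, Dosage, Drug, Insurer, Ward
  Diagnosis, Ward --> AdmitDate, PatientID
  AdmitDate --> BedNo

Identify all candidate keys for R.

{AdmitDate, PatientID} is a candidate key since {AdmitDate, PatientID}⁺ = {AdmitDate, BedNo, Diagnosis, Dosage, Drug, Insurer, PatientID, Ward} covers every attribute.
{BedNo, PatientID} is a candidate key since {BedNo, PatientID}⁺ = {AdmitDate, BedNo, Diagnosis, Dosage, Drug, Insurer, PatientID, Ward} covers every attribute.
{Diagnosis, Ward} is a candidate key since {Diagnosis, Ward}⁺ = {AdmitDate, BedNo, Diagnosis, Dosage, Drug, Insurer, PatientID, Ward} covers every attribute.
These are minimal and exhaustive — every other superkey contains one of them.

{AdmitDate, PatientID}, {BedNo, PatientID}, {Diagnosis, Ward}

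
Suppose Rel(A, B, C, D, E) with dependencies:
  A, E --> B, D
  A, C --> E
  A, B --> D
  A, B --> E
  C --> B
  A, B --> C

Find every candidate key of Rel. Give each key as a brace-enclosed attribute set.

{A, B}, {A, C}, {A, E}

No FD produces {A}, so it must be in every candidate key.
Closure of {A, B} is {A, B, C, D, E}, the whole schema; {A, B} is a candidate key.
Closure of {A, C} is {A, B, C, D, E}, the whole schema; {A, C} is a candidate key.
Closure of {A, E} is {A, B, C, D, E}, the whole schema; {A, E} is a candidate key.
These are minimal and exhaustive — every other superkey contains one of them.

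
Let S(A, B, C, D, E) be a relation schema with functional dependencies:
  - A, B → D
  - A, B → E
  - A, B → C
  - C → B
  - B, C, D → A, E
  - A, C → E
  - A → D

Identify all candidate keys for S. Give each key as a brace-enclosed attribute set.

{A, B}, {A, C}, {C, D}

{A, B}⁺ = {A, B, C, D, E}, which is every attribute, so {A, B} is a candidate key.
{A, C}⁺ = {A, B, C, D, E}, which is every attribute, so {A, C} is a candidate key.
{C, D}⁺ = {A, B, C, D, E}, which is every attribute, so {C, D} is a candidate key.
No proper subset of any of these is a key, and no other minimal superkey exists.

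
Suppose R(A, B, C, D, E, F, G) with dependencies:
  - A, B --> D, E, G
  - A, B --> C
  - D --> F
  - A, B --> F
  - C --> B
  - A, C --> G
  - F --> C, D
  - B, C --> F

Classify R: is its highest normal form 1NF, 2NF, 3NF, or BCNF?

Candidate keys: {A, B}, {A, C}, {A, D}, {A, F}. Prime attributes: {A, B, C, D, F}.
D --> F: {D}⁺ = {B, C, D, F}, which is not all of the attributes, so the left side is not a superkey — BCNF is violated.
But every attribute on its right side ({F}) is prime, and the same holds for every other non-superkey FD, so 3NF still holds.

3NF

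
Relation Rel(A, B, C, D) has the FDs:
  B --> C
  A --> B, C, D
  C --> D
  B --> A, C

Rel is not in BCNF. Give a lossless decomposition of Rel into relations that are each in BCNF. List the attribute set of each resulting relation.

{A, B, C}; {C, D}

Candidate keys of the original relation: {A}, {B}.
In {A, B, C, D}, {C} is not a superkey ({C}⁺ restricted to this set is {C, D}), so split on C --> D into {C, D} and {A, B, C}.
{C, D}: every determinant is a superkey — BCNF.
{A, B, C}: every determinant is a superkey — BCNF.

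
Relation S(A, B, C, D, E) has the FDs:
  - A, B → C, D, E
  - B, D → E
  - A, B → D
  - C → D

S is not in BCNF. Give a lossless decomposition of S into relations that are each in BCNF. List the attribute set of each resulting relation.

Candidate key of the original relation: {A, B}.
Within {A, B, C, D, E}: {B, D}⁺ ∩ {A, B, C, D, E} = {B, D, E}, not the whole set, so B, D → E violates BCNF; decompose into {B, D, E} and {A, B, C, D}.
{B, D, E}: every determinant is a superkey — BCNF.
Within {A, B, C, D}: {C}⁺ ∩ {A, B, C, D} = {C, D}, not the whole set, so C → D violates BCNF; decompose into {C, D} and {A, B, C}.
{C, D}: every determinant is a superkey — BCNF.
{A, B, C}: every determinant is a superkey — BCNF.

{A, B, C}; {B, D, E}; {C, D}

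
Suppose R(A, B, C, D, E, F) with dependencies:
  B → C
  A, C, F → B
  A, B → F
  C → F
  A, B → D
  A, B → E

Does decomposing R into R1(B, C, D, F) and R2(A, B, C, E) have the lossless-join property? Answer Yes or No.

R1 ∩ R2 = {B, C}; its closure under F is {B, C, F}.
R1 ⊄ {B, C, F} and R2 ⊄ {B, C, F}, so the split is lossy.

No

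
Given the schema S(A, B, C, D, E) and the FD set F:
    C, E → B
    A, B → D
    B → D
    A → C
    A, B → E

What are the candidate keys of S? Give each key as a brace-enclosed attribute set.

Attributes never on any right-hand side: {A} — every candidate key must contain it.
Closure of {A, B} is {A, B, C, D, E}, the whole schema; {A, B} is a candidate key.
Closure of {A, E} is {A, B, C, D, E}, the whole schema; {A, E} is a candidate key.
These are minimal and exhaustive — every other superkey contains one of them.

{A, B}, {A, E}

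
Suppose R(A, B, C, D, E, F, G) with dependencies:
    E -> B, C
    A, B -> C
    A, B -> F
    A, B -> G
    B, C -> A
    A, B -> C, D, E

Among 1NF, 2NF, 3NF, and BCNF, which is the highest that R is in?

Candidate keys: {A, B}, {B, C}, {E}. Prime attributes: {A, B, C, E}.
Each dependency's left side is a superkey — BCNF holds.

BCNF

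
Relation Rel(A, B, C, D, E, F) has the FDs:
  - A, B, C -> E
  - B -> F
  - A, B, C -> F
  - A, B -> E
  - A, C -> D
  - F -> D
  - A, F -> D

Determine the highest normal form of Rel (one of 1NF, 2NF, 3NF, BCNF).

Candidate key: {A, B, C}. Prime attributes: {A, B, C}.
B -> F breaks BCNF: {B}⁺ = {B, D, F}, so {B} is not a superkey.
B -> F determines the non-prime attribute {F} from a non-superkey — 3NF is violated.
{B} is a proper subset of the key {A, B, C}, and {B}⁺ contains the non-prime attributes {D, F} — a partial dependency, so 2NF is violated.

1NF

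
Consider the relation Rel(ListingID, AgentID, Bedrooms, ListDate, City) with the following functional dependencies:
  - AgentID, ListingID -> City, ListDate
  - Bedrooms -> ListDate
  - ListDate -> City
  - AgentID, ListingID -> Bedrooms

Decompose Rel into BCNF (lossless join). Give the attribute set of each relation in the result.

Candidate key of the original relation: {AgentID, ListingID}.
Within {AgentID, Bedrooms, City, ListDate, ListingID}: {Bedrooms}⁺ ∩ {AgentID, Bedrooms, City, ListDate, ListingID} = {Bedrooms, City, ListDate}, not the whole set, so Bedrooms -> City, ListDate violates BCNF; decompose into {Bedrooms, City, ListDate} and {AgentID, Bedrooms, ListingID}.
Within {Bedrooms, City, ListDate}: {ListDate}⁺ ∩ {Bedrooms, City, ListDate} = {City, ListDate}, not the whole set, so ListDate -> City violates BCNF; decompose into {City, ListDate} and {Bedrooms, ListDate}.
{City, ListDate} is in BCNF.
{Bedrooms, ListDate} is in BCNF.
{AgentID, Bedrooms, ListingID} is in BCNF.

{AgentID, Bedrooms, ListingID}; {Bedrooms, ListDate}; {City, ListDate}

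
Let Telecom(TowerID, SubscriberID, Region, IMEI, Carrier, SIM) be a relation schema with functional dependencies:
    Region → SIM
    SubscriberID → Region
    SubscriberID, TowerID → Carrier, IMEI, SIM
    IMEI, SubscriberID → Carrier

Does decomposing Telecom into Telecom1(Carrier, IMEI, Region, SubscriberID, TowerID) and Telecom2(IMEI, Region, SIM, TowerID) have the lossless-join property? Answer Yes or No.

The shared attributes are {IMEI, Region, TowerID} and {IMEI, Region, TowerID}⁺ = {IMEI, Region, SIM, TowerID}.
This includes all of Telecom2, so the common attributes are a superkey of Telecom2 — the join is lossless.

Yes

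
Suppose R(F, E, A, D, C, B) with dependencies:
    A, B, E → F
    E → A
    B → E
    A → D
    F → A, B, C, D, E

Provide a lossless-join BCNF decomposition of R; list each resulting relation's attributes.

{A, D}; {A, E}; {B, C, E, F}

Candidate keys of the original relation: {B}, {F}.
{A, B, C, D, E, F}: {E} determines {A, D, E} here but is not a superkey — split on E → A, D, giving {A, D, E} and {B, C, E, F}.
{A, D, E}: {A} determines {A, D} here but is not a superkey — split on A → D, giving {A, D} and {A, E}.
{A, D} is in BCNF.
{A, E} is in BCNF.
{B, C, E, F} is in BCNF.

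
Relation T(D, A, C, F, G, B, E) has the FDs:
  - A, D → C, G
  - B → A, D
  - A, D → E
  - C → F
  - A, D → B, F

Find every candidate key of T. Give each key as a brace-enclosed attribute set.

Closure of {B} is {A, B, C, D, E, F, G}, the whole schema; {B} is a candidate key.
Closure of {A, D} is {A, B, C, D, E, F, G}, the whole schema; {A, D} is a candidate key.
These are minimal and exhaustive — every other superkey contains one of them.

{A, D}, {B}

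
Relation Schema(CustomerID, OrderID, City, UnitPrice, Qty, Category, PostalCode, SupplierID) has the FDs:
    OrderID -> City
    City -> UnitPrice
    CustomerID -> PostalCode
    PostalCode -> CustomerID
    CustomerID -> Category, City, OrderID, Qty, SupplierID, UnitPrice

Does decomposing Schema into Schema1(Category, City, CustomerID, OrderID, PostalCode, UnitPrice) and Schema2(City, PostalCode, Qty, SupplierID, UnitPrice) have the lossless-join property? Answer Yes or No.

Yes

Schema1 ∩ Schema2 = {City, PostalCode, UnitPrice}; its closure under F is {Category, City, CustomerID, OrderID, PostalCode, Qty, SupplierID, UnitPrice}.
This includes all of Schema1, so the common attributes are a superkey of Schema1 — the join is lossless.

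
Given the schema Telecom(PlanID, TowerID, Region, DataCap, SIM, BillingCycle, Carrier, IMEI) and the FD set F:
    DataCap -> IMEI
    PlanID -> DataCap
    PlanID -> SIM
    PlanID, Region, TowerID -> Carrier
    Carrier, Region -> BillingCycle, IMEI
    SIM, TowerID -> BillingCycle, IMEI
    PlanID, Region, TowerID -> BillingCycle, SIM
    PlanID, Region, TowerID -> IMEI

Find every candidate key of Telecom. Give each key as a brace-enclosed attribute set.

No FD produces {PlanID, Region, TowerID}, so they must be in every candidate key.
{PlanID, Region, TowerID}⁺ = {BillingCycle, Carrier, DataCap, IMEI, PlanID, Region, SIM, TowerID} — all of the relation — so {PlanID, Region, TowerID} is a candidate key.
No smaller or unrelated set reaches every attribute, so there are no other keys.

{PlanID, Region, TowerID}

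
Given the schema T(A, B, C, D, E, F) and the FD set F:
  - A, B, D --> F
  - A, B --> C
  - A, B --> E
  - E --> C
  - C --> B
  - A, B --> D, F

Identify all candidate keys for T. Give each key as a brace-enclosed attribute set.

{A, B}, {A, C}, {A, E}

{A} never appears on the right of any FD, so every key must include it.
{A, B}⁺ = {A, B, C, D, E, F} — all of the relation — so {A, B} is a candidate key.
{A, C}⁺ = {A, B, C, D, E, F} — all of the relation — so {A, C} is a candidate key.
{A, E}⁺ = {A, B, C, D, E, F} — all of the relation — so {A, E} is a candidate key.
No proper subset of any of these is a key, and no other minimal superkey exists.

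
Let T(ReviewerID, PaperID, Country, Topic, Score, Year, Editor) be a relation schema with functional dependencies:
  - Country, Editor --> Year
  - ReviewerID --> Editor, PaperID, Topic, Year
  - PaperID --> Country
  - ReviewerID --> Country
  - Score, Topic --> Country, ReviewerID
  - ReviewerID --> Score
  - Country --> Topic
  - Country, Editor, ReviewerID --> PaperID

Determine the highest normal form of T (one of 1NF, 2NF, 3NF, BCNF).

2NF

Candidate keys: {Country, Score}, {PaperID, Score}, {ReviewerID}, {Score, Topic}. Prime attributes: {Country, PaperID, ReviewerID, Score, Topic}.
For Country, Editor --> Year we have {Country, Editor}⁺ = {Country, Editor, Topic, Year}; {Country, Editor} is not a superkey, so BCNF fails.
Country, Editor --> Year determines the non-prime attribute {Year} from a non-superkey — 3NF is violated.
Checking every proper subset of each key, none determines a non-prime attribute — 2NF is satisfied.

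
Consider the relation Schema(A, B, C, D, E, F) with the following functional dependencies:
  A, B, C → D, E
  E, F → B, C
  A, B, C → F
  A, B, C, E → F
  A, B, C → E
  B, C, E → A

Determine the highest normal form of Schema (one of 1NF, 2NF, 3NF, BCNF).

Candidate keys: {A, B, C}, {B, C, E}, {E, F}. Prime attributes: {A, B, C, E, F}.
Each dependency's left side is a superkey — BCNF holds.

BCNF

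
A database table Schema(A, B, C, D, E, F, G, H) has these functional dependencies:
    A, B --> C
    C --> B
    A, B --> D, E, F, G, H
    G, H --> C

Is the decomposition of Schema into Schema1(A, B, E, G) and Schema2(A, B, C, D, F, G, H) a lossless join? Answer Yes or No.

Common attributes: {A, B, G}; their closure is {A, B, C, D, E, F, G, H}.
This includes all of Schema1, so the common attributes are a superkey of Schema1 — the join is lossless.

Yes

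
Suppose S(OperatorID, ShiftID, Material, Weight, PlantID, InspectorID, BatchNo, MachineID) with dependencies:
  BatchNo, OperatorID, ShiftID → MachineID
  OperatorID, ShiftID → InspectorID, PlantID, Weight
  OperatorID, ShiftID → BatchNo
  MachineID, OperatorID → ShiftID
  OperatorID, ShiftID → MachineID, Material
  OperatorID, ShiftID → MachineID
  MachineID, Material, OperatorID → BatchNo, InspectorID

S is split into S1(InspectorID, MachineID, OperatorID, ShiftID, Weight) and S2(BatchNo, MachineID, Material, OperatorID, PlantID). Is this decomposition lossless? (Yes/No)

S1 ∩ S2 = {MachineID, OperatorID}; its closure under F is {BatchNo, InspectorID, MachineID, Material, OperatorID, PlantID, ShiftID, Weight}.
S1 is contained in that closure, so S1 ∩ S2 → S1 holds and the join is lossless.

Yes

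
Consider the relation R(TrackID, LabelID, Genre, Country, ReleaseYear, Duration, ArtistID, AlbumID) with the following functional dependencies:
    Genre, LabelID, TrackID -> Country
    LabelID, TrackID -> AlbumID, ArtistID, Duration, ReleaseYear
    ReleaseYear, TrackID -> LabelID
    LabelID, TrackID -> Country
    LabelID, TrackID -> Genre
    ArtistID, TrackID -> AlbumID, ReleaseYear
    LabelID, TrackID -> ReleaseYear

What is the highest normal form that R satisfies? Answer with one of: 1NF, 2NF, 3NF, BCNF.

BCNF

Candidate keys: {ArtistID, TrackID}, {LabelID, TrackID}, {ReleaseYear, TrackID}. Prime attributes: {ArtistID, LabelID, ReleaseYear, TrackID}.
Every FD has a superkey on the left, so the relation is in BCNF.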